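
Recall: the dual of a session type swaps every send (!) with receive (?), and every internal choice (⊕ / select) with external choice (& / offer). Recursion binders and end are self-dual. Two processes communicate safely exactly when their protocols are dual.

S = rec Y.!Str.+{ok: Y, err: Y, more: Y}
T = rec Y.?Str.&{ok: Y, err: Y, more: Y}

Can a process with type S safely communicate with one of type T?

YES

rec Y ‖ rec Y  ✓ (rec unchanged)
  !Str ‖ ?Str  ✓
    +{ok,err,more} ‖ &{ok,err,more}  ✓ same labels
      [ok]
        Y ‖ Y  ✓
      [err]
        Y ‖ Y  ✓
      [more]
        Y ‖ Y  ✓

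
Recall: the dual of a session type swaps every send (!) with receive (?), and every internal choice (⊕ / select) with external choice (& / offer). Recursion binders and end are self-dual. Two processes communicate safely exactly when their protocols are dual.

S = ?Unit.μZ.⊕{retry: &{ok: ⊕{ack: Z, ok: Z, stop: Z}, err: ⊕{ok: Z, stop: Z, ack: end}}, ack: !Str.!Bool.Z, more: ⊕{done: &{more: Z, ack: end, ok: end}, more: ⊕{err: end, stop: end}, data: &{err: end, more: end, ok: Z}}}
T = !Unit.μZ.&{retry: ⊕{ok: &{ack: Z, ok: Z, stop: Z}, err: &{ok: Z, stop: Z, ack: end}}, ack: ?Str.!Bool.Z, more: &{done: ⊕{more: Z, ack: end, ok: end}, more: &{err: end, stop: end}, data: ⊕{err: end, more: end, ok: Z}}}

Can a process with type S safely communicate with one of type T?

NO

?Unit ‖ !Unit  ✓
  μZ ‖ μZ  ✓ (μ self-dual)
    ⊕{retry,ack,more} ‖ &{retry,ack,more}  ✓ label sets agree
      • retry:
        &{ok,err} ‖ ⊕{ok,err}  ✓ label sets agree
          • ok:
            ⊕{ack,ok,stop} ‖ &{ack,ok,stop}  ✓ label sets agree
              • ack:
                Z ‖ Z  ✓
              • ok:
                Z ‖ Z  ✓
              • stop:
                Z ‖ Z  ✓
          • err:
            ⊕{ok,stop,ack} ‖ &{ok,stop,ack}  ✓ label sets agree
              • ok:
                Z ‖ Z  ✓
              • stop:
                Z ‖ Z  ✓
              • ack:
                end ‖ end  ✓
      • ack:
        !Str ‖ ?Str  ✓
          !Bool ‖ !Bool  ✗ same direction on both sides — not dual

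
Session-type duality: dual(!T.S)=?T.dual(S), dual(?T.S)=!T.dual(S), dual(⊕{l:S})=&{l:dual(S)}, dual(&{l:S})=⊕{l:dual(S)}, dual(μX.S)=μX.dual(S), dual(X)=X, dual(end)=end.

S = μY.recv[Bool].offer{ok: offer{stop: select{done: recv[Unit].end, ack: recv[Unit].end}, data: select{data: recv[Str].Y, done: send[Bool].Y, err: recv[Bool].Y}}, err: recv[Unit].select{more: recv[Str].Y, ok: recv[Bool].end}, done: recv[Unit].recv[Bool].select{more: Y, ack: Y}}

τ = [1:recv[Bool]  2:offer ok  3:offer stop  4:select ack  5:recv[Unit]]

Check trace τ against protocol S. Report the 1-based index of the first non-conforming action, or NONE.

NONE

step 1: recv[Bool]  ok  state: offer{ok: offer{stop: select{done: recv[Unit].end, ack: recv[Unit].end}, data: select{data: recv[Str].μY.…, done: send[Bool].μY.…, err: recv[Bool].μY.…}}, err: recv[Unit].select{more: recv[Str].μY.…, ok: recv[Bool].end}, done: recv[Unit].recv[Bool].select{more: μY.…, ack: μY.…}}
step 2: offer ok  ok  state: offer{stop: select{done: recv[Unit].end, ack: recv[Unit].end}, data: select{data: recv[Str].μY.…, done: send[Bool].μY.…, err: recv[Bool].μY.…}}
step 3: offer stop  ok  state: select{done: recv[Unit].end, ack: recv[Unit].end}
step 4: select ack  ok  state: recv[Unit].end
step 5: recv[Unit]  ok  state: end
all 5 steps conform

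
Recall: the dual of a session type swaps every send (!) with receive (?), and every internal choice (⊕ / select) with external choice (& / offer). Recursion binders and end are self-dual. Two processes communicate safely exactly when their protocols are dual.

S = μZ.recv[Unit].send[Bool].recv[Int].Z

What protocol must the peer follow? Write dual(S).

μZ.send[Unit].recv[Bool].send[Int].Z

μZ → μZ  (μ self-dual)
  recv[Unit] → send[Unit]
    send[Bool] → recv[Bool]
      recv[Int] → send[Int]
        Z self-dual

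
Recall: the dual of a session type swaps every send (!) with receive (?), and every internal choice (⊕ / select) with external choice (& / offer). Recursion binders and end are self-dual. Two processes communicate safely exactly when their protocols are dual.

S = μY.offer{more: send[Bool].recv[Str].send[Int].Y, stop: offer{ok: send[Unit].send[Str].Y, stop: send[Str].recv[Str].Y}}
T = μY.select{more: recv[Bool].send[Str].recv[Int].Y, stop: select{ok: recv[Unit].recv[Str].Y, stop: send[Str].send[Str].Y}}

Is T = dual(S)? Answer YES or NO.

μY ‖ μY  match (μ self-dual)
  offer{more,stop} ‖ select{more,stop}  match labels match
    • more:
      send[Bool] ‖ recv[Bool]  match
        recv[Str] ‖ send[Str]  match
          send[Int] ‖ recv[Int]  match
            Y ‖ Y  match
    • stop:
      offer{ok,stop} ‖ select{ok,stop}  match labels match
        • ok:
          send[Unit] ‖ recv[Unit]  match
            send[Str] ‖ recv[Str]  match
              Y ‖ Y  match
        • stop:
          send[Str] ‖ send[Str]  ✗ same direction on both sides — not dual

NO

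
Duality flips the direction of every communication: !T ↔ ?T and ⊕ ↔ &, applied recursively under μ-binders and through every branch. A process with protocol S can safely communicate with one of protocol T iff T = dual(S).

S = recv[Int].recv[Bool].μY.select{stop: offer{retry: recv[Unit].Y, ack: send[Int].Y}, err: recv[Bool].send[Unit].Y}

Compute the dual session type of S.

send[Int].send[Bool].μY.offer{stop: select{retry: send[Unit].Y, ack: recv[Int].Y}, err: send[Bool].recv[Unit].Y}

recv[Int] = send[Int]
  recv[Bool] = send[Bool]
    μY = μY  (μ self-dual)
      select{stop,err} = offer{stop,err}  (select→offer)
        • stop:
          offer{retry,ack} = select{retry,ack}  (external→internal)
            • retry:
              recv[Unit] = send[Unit]
                Y self-dual
            • ack:
              send[Int] = recv[Int]
                Y self-dual
        • err:
          recv[Bool] = send[Bool]
            send[Unit] = recv[Unit]
              Y self-dual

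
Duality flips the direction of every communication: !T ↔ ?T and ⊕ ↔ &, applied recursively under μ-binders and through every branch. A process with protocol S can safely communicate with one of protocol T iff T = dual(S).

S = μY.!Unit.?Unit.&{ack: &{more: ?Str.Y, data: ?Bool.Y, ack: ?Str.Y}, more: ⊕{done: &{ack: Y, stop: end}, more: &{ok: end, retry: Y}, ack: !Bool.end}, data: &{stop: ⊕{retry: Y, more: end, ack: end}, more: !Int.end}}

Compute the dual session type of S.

μY.?Unit.!Unit.⊕{ack: ⊕{more: !Str.Y, data: !Bool.Y, ack: !Str.Y}, more: &{done: ⊕{ack: Y, stop: end}, more: ⊕{ok: end, retry: Y}, ack: ?Bool.end}, data: ⊕{stop: &{retry: Y, more: end, ack: end}, more: ?Int.end}}

μY ↦ μY  (binder kept)
  !Unit ↦ ?Unit
    ?Unit ↦ !Unit
      &{ack,more,data} ↦ ⊕{ack,more,data}  (&→⊕)
        case ack:
          &{more,data,ack} ↦ ⊕{more,data,ack}  (&→⊕)
            case more:
              ?Str ↦ !Str
                Y ↦ Y
            case data:
              ?Bool ↦ !Bool
                Y ↦ Y
            case ack:
              ?Str ↦ !Str
                Y ↦ Y
        case more:
          ⊕{done,more,ack} ↦ &{done,more,ack}  (⊕→&)
            case done:
              &{ack,stop} ↦ ⊕{ack,stop}  (&→⊕)
                case ack:
                  Y ↦ Y
                case stop:
                  end ↦ end
            case more:
              &{ok,retry} ↦ ⊕{ok,retry}  (&→⊕)
                case ok:
                  end ↦ end
                case retry:
                  Y ↦ Y
            case ack:
              !Bool ↦ ?Bool
                end ↦ end
        case data:
          &{stop,more} ↦ ⊕{stop,more}  (&→⊕)
            case stop:
              ⊕{retry,more,ack} ↦ &{retry,more,ack}  (⊕→&)
                case retry:
                  Y ↦ Y
                case more:
                  end ↦ end
                case ack:
                  end ↦ end
            case more:
              !Int ↦ ?Int
                end ↦ end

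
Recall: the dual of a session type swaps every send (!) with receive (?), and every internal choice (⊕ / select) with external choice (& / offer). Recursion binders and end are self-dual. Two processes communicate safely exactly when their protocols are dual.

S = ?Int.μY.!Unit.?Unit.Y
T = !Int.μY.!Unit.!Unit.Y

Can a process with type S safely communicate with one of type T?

?Int ‖ !Int  ✓
  μY ‖ μY  ✓ (rec unchanged)
    !Unit ‖ !Unit  ✗ same direction on both sides — not dual

NO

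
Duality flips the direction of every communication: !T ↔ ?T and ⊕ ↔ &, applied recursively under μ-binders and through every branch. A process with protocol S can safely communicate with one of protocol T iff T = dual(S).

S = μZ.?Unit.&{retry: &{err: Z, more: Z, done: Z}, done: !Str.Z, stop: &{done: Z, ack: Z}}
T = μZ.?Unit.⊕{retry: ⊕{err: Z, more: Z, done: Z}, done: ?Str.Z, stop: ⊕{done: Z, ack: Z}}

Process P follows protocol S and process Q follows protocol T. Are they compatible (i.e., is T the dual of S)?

μZ | μZ  match (rec unchanged)
  ?Unit | ?Unit  ✗ same direction on both sides — not dual

NO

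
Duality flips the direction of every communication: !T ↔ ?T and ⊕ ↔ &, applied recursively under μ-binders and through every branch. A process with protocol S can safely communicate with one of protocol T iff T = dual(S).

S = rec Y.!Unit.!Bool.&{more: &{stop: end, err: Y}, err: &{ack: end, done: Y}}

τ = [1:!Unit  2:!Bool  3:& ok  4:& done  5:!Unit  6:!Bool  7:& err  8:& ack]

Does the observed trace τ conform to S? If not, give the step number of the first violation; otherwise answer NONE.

step 1: !Unit  ✓  residual = !Bool.&{more: &{stop: end, err: rec Y.…}, err: &{ack: end, done: rec Y.…}}
step 2: !Bool  ✓  residual = &{more: &{stop: end, err: rec Y.…}, err: &{ack: end, done: rec Y.…}}
step 3: got & ok, protocol expects & more or & err  ✗

3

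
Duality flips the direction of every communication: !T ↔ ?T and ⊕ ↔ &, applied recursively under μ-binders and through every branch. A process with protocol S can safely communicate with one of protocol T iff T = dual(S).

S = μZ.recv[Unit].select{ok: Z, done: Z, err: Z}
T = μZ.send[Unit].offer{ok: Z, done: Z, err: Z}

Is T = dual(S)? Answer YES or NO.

YES

μZ | μZ  ok (binder kept)
  recv[Unit] | send[Unit]  ok
    select{ok,done,err} | offer{ok,done,err}  ok same labels
      [ok]
        Z | Z  ok
      [done]
        Z | Z  ok
      [err]
        Z | Z  ok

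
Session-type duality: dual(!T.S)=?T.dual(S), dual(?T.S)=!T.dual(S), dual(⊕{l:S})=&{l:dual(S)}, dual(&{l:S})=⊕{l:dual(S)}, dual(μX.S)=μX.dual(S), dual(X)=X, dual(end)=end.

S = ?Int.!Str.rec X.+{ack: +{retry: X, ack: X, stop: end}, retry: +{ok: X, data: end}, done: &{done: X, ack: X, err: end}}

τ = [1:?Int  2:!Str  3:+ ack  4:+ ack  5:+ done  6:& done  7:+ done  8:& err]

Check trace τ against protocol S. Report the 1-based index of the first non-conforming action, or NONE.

NONE

[1] ?Int  ok  state: !Str.rec X.…
[2] !Str  ok  state: rec X.…
[3] + ack  ok  state: +{retry: rec X.…, ack: rec X.…, stop: end}
[4] + ack  ok  state: rec X.…
[5] + done  ok  state: &{done: rec X.…, ack: rec X.…, err: end}
[6] & done  ok  state: rec X.…
[7] + done  ok  state: &{done: rec X.…, ack: rec X.…, err: end}
[8] & err  ok  state: end
τ conforms to S (length 8)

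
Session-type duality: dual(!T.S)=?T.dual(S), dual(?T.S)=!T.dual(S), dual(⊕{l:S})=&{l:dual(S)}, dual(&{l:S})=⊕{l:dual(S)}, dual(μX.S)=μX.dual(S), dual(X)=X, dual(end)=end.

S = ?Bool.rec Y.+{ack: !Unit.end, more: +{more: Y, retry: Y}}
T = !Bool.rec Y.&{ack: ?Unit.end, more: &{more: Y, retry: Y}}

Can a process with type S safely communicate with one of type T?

?Bool vs !Bool  match
  rec Y vs rec Y  match (binder kept)
    +{ack,more} vs &{ack,more}  match labels match
      • ack:
        !Unit vs ?Unit  match
          end vs end  match
      • more:
        +{more,retry} vs &{more,retry}  match labels match
          • more:
            Y vs Y  match
          • retry:
            Y vs Y  match

YES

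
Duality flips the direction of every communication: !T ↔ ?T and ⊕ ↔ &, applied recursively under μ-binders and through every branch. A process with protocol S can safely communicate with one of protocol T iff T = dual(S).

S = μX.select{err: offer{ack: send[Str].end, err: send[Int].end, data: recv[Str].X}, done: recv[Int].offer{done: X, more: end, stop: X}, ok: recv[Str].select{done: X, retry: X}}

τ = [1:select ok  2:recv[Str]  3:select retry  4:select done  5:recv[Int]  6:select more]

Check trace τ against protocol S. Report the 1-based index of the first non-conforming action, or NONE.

@1 select ok  ✓  now at recv[Str].select{done: μX.…, retry: μX.…}
@2 recv[Str]  ✓  now at select{done: μX.…, retry: μX.…}
@3 select retry  ✓  now at μX.…
@4 select done  ✓  now at recv[Int].offer{done: μX.…, more: end, stop: μX.…}
@5 recv[Int]  ✓  now at offer{done: μX.…, more: end, stop: μX.…}
@6 got select more, protocol expects offer done or offer more or offer stop  ✗

6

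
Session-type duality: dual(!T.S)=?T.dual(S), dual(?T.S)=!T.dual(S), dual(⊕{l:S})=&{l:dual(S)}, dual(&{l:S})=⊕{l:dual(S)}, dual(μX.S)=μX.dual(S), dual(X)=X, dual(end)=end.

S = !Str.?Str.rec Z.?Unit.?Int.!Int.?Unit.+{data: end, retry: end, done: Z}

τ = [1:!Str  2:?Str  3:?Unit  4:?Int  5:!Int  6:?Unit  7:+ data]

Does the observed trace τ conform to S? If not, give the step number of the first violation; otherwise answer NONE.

NONE

@1 !Str  match  residual = ?Str.rec Z.…
@2 ?Str  match  residual = rec Z.…
@3 ?Unit  match  residual = ?Int.!Int.?Unit.+{data: end, retry: end, done: rec Z.…}
@4 ?Int  match  residual = !Int.?Unit.+{data: end, retry: end, done: rec Z.…}
@5 !Int  match  residual = ?Unit.+{data: end, retry: end, done: rec Z.…}
@6 ?Unit  match  residual = +{data: end, retry: end, done: rec Z.…}
@7 + data  match  residual = end
all 7 steps conform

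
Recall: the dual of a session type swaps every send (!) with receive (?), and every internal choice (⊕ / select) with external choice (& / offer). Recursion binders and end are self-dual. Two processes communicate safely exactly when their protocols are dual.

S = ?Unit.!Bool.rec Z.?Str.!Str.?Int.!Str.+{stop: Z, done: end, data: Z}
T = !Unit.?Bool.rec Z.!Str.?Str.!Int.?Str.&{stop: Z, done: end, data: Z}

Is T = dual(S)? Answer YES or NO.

YES

?Unit ‖ !Unit  match
  !Bool ‖ ?Bool  match
    rec Z ‖ rec Z  match (rec unchanged)
      ?Str ‖ !Str  match
        !Str ‖ ?Str  match
          ?Int ‖ !Int  match
            !Str ‖ ?Str  match
              +{stop,done,data} ‖ &{stop,done,data}  match label sets agree
                case stop:
                  Z ‖ Z  match
                case done:
                  end ‖ end  match
                case data:
                  Z ‖ Z  match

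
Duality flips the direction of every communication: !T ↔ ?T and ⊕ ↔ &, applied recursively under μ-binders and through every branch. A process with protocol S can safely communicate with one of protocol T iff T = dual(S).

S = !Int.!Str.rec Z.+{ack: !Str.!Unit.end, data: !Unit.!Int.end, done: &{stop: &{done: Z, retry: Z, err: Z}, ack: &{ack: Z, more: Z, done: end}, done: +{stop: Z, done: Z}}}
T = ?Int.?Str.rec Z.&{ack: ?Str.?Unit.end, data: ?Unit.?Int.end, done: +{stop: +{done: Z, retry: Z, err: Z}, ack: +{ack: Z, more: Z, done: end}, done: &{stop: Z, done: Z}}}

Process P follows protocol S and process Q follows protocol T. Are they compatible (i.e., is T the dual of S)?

YES

!Int ‖ ?Int  ✓
  !Str ‖ ?Str  ✓
    rec Z ‖ rec Z  ✓ (μ self-dual)
      +{ack,data,done} ‖ &{ack,data,done}  ✓ same labels
        [ack]
          !Str ‖ ?Str  ✓
            !Unit ‖ ?Unit  ✓
              end ‖ end  ✓
        [data]
          !Unit ‖ ?Unit  ✓
            !Int ‖ ?Int  ✓
              end ‖ end  ✓
        [done]
          &{stop,ack,done} ‖ +{stop,ack,done}  ✓ same labels
            [stop]
              &{done,retry,err} ‖ +{done,retry,err}  ✓ same labels
                [done]
                  Z ‖ Z  ✓
                [retry]
                  Z ‖ Z  ✓
                [err]
                  Z ‖ Z  ✓
            [ack]
              &{ack,more,done} ‖ +{ack,more,done}  ✓ same labels
                [ack]
                  Z ‖ Z  ✓
                [more]
                  Z ‖ Z  ✓
                [done]
                  end ‖ end  ✓
            [done]
              +{stop,done} ‖ &{stop,done}  ✓ same labels
                [stop]
                  Z ‖ Z  ✓
                [done]
                  Z ‖ Z  ✓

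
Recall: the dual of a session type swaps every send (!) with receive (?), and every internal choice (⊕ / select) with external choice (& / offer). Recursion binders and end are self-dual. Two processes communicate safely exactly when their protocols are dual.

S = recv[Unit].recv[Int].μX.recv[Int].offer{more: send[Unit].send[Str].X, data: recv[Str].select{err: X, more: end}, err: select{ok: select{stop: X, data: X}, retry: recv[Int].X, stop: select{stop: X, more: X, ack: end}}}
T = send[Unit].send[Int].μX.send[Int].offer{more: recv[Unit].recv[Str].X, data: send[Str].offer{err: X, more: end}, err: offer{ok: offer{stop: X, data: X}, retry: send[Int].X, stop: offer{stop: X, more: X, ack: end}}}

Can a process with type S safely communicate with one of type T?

NO

recv[Unit] vs send[Unit]  ✓
  recv[Int] vs send[Int]  ✓
    μX vs μX  ✓ (binder kept)
      recv[Int] vs send[Int]  ✓
        offer{more,data,err} vs offer{more,data,err}  ✗ choice polarity not flipped — not dual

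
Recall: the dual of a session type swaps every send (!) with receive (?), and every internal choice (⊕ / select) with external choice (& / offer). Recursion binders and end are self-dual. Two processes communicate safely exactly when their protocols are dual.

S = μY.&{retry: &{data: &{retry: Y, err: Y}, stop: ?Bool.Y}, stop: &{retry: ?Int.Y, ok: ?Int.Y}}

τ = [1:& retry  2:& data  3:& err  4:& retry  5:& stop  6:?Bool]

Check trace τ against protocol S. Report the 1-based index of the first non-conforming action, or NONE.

step 1: & retry  match  residual = &{data: &{retry: μY.…, err: μY.…}, stop: ?Bool.μY.…}
step 2: & data  match  residual = &{retry: μY.…, err: μY.…}
step 3: & err  match  residual = μY.…
step 4: & retry  match  residual = &{data: &{retry: μY.…, err: μY.…}, stop: ?Bool.μY.…}
step 5: & stop  match  residual = ?Bool.μY.…
step 6: ?Bool  match  residual = μY.…
all 6 steps conform

NONE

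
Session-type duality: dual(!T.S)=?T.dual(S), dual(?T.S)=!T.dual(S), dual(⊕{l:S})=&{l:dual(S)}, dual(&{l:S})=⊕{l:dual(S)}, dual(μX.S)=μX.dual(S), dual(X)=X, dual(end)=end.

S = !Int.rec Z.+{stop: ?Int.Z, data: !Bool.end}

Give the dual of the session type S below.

!Int ↦ ?Int
  rec Z ↦ rec Z  (μ self-dual)
    +{stop,data} ↦ &{stop,data}  (select→offer)
      case stop:
        ?Int ↦ !Int
          dual(Z) = Z
      case data:
        !Bool ↦ ?Bool
          dual(end) = end

?Int.rec Z.&{stop: !Int.Z, data: ?Bool.end}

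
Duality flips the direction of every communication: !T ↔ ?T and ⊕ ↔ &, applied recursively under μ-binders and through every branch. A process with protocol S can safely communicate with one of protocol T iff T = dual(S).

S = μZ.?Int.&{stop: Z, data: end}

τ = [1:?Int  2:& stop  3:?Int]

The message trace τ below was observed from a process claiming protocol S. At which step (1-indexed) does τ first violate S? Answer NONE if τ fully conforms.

NONE

@1 ?Int  match  state: &{stop: μZ.…, data: end}
@2 & stop  match  state: μZ.…
@3 ?Int  match  state: &{stop: μZ.…, data: end}
trace exhausted — no violation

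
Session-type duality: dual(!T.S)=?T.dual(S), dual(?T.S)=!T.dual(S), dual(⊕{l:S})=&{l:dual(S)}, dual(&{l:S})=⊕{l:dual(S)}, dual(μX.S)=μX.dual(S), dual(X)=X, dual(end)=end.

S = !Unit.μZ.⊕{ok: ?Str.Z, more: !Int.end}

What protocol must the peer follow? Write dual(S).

?Unit.μZ.&{ok: !Str.Z, more: ?Int.end}

!Unit ↦ ?Unit
  μZ ↦ μZ  (rec unchanged)
    ⊕{ok,more} ↦ &{ok,more}  (internal→external)
      case ok:
        ?Str ↦ !Str
          Z self-dual
      case more:
        !Int ↦ ?Int
          end self-dual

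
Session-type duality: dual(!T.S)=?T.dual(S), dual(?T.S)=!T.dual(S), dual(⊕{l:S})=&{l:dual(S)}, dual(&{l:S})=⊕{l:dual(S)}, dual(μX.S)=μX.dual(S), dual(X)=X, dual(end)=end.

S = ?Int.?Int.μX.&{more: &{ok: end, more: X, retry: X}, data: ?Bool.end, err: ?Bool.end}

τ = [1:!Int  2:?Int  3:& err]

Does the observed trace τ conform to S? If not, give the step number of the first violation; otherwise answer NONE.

step 1: got !Int, protocol expects ?Int  ✗

1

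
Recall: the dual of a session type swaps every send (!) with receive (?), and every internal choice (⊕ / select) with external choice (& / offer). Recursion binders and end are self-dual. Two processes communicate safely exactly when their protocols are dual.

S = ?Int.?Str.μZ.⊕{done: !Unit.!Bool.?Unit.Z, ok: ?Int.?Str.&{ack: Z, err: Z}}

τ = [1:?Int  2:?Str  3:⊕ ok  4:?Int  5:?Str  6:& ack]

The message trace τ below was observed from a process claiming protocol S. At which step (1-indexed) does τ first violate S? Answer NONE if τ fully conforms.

NONE

@1 ?Int  ✓  cont: ?Str.μZ.…
@2 ?Str  ✓  cont: μZ.…
@3 ⊕ ok  ✓  cont: ?Int.?Str.&{ack: μZ.…, err: μZ.…}
@4 ?Int  ✓  cont: ?Str.&{ack: μZ.…, err: μZ.…}
@5 ?Str  ✓  cont: &{ack: μZ.…, err: μZ.…}
@6 & ack  ✓  cont: μZ.…
all 6 steps conform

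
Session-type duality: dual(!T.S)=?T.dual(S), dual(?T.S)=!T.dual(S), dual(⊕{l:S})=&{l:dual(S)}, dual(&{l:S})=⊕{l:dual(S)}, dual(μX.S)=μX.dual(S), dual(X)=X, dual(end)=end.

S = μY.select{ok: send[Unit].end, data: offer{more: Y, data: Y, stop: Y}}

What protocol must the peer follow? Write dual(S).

μY.offer{ok: recv[Unit].end, data: select{more: Y, data: Y, stop: Y}}

μY ↦ μY  (binder kept)
  select{ok,data} ↦ offer{ok,data}  (⊕→&)
    case ok:
      send[Unit] ↦ recv[Unit]
        dual(end) = end
    case data:
      offer{more,data,stop} ↦ select{more,data,stop}  (offer→select)
        case more:
          dual(Y) = Y
        case data:
          dual(Y) = Y
        case stop:
          dual(Y) = Y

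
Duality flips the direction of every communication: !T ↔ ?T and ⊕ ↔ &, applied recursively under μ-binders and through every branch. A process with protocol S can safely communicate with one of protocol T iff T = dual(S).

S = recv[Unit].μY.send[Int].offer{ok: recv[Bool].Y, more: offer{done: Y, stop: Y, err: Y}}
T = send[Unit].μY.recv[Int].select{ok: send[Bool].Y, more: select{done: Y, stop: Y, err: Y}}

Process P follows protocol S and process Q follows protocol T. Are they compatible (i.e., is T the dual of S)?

recv[Unit] vs send[Unit]  ✓
  μY vs μY  ✓ (binder kept)
    send[Int] vs recv[Int]  ✓
      offer{ok,more} vs select{ok,more}  ✓ same labels
        case ok:
          recv[Bool] vs send[Bool]  ✓
            Y vs Y  ✓
        case more:
          offer{done,stop,err} vs select{done,stop,err}  ✓ same labels
            case done:
              Y vs Y  ✓
            case stop:
              Y vs Y  ✓
            case err:
              Y vs Y  ✓

YES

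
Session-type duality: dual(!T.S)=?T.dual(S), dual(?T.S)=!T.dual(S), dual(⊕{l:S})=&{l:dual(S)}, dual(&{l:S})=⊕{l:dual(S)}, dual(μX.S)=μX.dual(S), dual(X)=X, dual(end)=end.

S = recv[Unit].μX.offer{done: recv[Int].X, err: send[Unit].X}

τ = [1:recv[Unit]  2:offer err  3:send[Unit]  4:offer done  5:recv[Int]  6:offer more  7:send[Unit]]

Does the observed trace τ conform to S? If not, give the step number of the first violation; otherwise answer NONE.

[1] recv[Unit]  ✓  residual = μX.…
[2] offer err  ✓  residual = send[Unit].μX.…
[3] send[Unit]  ✓  residual = μX.…
[4] offer done  ✓  residual = recv[Int].μX.…
[5] recv[Int]  ✓  residual = μX.…
[6] got offer more, protocol expects offer done or offer err  ✗

6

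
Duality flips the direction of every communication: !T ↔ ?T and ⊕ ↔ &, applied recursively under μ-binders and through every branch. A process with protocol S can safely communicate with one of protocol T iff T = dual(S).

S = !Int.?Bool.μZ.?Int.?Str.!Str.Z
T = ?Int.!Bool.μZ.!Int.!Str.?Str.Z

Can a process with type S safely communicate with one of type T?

YES

!Int vs ?Int  match
  ?Bool vs !Bool  match
    μZ vs μZ  match (μ self-dual)
      ?Int vs !Int  match
        ?Str vs !Str  match
          !Str vs ?Str  match
            Z vs Z  match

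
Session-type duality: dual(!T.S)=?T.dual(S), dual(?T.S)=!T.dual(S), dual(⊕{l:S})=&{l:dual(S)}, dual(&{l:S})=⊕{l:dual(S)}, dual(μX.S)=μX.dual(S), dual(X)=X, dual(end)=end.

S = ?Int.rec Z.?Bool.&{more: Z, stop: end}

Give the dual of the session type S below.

!Int.rec Z.!Bool.+{more: Z, stop: end}

?Int = !Int
  rec Z = rec Z  (binder kept)
    ?Bool = !Bool
      &{more,stop} = +{more,stop}  (offer→select)
        • more:
          Z self-dual
        • stop:
          end self-dual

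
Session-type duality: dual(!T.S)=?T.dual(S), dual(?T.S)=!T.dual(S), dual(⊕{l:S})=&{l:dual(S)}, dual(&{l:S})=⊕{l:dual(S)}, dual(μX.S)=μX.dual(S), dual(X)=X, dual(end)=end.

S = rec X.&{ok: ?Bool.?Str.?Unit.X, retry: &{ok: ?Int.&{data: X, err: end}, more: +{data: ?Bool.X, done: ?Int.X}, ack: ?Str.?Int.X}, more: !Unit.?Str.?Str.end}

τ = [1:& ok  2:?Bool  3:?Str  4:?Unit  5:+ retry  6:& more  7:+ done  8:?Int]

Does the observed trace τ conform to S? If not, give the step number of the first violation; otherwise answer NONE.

[1] & ok  match  state: ?Bool.?Str.?Unit.rec X.…
[2] ?Bool  match  state: ?Str.?Unit.rec X.…
[3] ?Str  match  state: ?Unit.rec X.…
[4] ?Unit  match  state: rec X.…
[5] got + retry, protocol expects & ok or & retry or & more  ✗

5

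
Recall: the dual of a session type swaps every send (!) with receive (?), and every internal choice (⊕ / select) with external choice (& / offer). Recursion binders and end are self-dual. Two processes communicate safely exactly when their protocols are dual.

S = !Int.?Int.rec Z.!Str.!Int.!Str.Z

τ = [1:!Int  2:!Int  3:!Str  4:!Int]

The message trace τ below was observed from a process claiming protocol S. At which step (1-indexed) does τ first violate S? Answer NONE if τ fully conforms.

[1] !Int  ok  residual = ?Int.rec Z.…
[2] got !Int, protocol expects ?Int  ✗

2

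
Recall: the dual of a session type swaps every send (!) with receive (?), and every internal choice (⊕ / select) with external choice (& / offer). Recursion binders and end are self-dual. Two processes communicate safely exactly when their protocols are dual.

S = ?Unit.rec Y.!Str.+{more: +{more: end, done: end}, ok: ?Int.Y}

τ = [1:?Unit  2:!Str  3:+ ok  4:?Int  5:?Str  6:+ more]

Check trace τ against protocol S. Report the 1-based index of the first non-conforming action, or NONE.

step 1: ?Unit  ✓  residual = rec Y.…
step 2: !Str  ✓  residual = +{more: +{more: end, done: end}, ok: ?Int.rec Y.…}
step 3: + ok  ✓  residual = ?Int.rec Y.…
step 4: ?Int  ✓  residual = rec Y.…
step 5: got ?Str, protocol expects !Str  ✗

5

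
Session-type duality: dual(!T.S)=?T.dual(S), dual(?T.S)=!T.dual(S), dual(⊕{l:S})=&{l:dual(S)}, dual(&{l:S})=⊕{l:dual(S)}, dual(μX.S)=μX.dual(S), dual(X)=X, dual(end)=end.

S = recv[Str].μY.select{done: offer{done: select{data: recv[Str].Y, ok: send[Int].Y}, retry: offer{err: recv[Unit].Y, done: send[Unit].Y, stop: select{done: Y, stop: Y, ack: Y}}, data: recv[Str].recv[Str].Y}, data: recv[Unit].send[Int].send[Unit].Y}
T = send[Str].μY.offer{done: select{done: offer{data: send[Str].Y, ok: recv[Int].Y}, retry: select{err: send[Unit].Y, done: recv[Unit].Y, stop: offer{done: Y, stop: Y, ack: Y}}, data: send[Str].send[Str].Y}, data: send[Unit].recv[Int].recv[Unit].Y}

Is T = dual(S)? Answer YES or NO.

YES

recv[Str] vs send[Str]  ok
  μY vs μY  ok (rec unchanged)
    select{done,data} vs offer{done,data}  ok labels match
      case done:
        offer{done,retry,data} vs select{done,retry,data}  ok labels match
          case done:
            select{data,ok} vs offer{data,ok}  ok labels match
              case data:
                recv[Str] vs send[Str]  ok
                  Y vs Y  ok
              case ok:
                send[Int] vs recv[Int]  ok
                  Y vs Y  ok
          case retry:
            offer{err,done,stop} vs select{err,done,stop}  ok labels match
              case err:
                recv[Unit] vs send[Unit]  ok
                  Y vs Y  ok
              case done:
                send[Unit] vs recv[Unit]  ok
                  Y vs Y  ok
              case stop:
                select{done,stop,ack} vs offer{done,stop,ack}  ok labels match
                  case done:
                    Y vs Y  ok
                  case stop:
                    Y vs Y  ok
                  case ack:
                    Y vs Y  ok
          case data:
            recv[Str] vs send[Str]  ok
              recv[Str] vs send[Str]  ok
                Y vs Y  ok
      case data:
        recv[Unit] vs send[Unit]  ok
          send[Int] vs recv[Int]  ok
            send[Unit] vs recv[Unit]  ok
              Y vs Y  ok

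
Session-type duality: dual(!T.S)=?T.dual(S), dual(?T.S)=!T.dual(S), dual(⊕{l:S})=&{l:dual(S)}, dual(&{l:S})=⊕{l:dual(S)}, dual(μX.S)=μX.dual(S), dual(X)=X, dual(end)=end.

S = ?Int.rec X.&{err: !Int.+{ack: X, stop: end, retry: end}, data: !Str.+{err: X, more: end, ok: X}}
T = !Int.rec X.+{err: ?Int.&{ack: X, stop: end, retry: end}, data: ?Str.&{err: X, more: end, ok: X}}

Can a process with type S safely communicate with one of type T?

YES

?Int ‖ !Int  ok
  rec X ‖ rec X  ok (μ self-dual)
    &{err,data} ‖ +{err,data}  ok label sets agree
      [err]
        !Int ‖ ?Int  ok
          +{ack,stop,retry} ‖ &{ack,stop,retry}  ok label sets agree
            [ack]
              X ‖ X  ok
            [stop]
              end ‖ end  ok
            [retry]
              end ‖ end  ok
      [data]
        !Str ‖ ?Str  ok
          +{err,more,ok} ‖ &{err,more,ok}  ok label sets agree
            [err]
              X ‖ X  ok
            [more]
              end ‖ end  ok
            [ok]
              X ‖ X  ok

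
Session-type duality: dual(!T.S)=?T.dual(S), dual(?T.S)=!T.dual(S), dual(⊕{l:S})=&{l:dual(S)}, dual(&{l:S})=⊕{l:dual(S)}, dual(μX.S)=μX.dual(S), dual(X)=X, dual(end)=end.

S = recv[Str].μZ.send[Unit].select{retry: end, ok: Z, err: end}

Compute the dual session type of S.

send[Str].μZ.recv[Unit].offer{retry: end, ok: Z, err: end}

recv[Str] ↦ send[Str]
  μZ ↦ μZ  (μ self-dual)
    send[Unit] ↦ recv[Unit]
      select{retry,ok,err} ↦ offer{retry,ok,err}  (select→offer)
        • retry:
          end ↦ end
        • ok:
          Z ↦ Z
        • err:
          end ↦ end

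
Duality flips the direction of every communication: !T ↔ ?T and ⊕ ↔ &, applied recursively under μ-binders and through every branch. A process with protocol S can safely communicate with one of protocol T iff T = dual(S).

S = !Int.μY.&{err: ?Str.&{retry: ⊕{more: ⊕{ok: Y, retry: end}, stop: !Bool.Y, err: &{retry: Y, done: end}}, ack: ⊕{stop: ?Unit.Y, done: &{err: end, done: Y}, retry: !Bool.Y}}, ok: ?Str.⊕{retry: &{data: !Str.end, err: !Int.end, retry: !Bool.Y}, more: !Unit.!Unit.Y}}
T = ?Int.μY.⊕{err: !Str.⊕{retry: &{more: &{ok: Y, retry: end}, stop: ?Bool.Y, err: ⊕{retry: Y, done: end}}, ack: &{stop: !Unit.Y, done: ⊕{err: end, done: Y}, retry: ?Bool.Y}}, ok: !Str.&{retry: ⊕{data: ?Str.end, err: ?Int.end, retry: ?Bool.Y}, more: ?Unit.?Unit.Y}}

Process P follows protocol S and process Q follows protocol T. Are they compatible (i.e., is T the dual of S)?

!Int ‖ ?Int  ok
  μY ‖ μY  ok (binder kept)
    &{err,ok} ‖ ⊕{err,ok}  ok labels match
      • err:
        ?Str ‖ !Str  ok
          &{retry,ack} ‖ ⊕{retry,ack}  ok labels match
            • retry:
              ⊕{more,stop,err} ‖ &{more,stop,err}  ok labels match
                • more:
                  ⊕{ok,retry} ‖ &{ok,retry}  ok labels match
                    • ok:
                      Y ‖ Y  ok
                    • retry:
                      end ‖ end  ok
                • stop:
                  !Bool ‖ ?Bool  ok
                    Y ‖ Y  ok
                • err:
                  &{retry,done} ‖ ⊕{retry,done}  ok labels match
                    • retry:
                      Y ‖ Y  ok
                    • done:
                      end ‖ end  ok
            • ack:
              ⊕{stop,done,retry} ‖ &{stop,done,retry}  ok labels match
                • stop:
                  ?Unit ‖ !Unit  ok
                    Y ‖ Y  ok
                • done:
                  &{err,done} ‖ ⊕{err,done}  ok labels match
                    • err:
                      end ‖ end  ok
                    • done:
                      Y ‖ Y  ok
                • retry:
                  !Bool ‖ ?Bool  ok
                    Y ‖ Y  ok
      • ok:
        ?Str ‖ !Str  ok
          ⊕{retry,more} ‖ &{retry,more}  ok labels match
            • retry:
              &{data,err,retry} ‖ ⊕{data,err,retry}  ok labels match
                • data:
                  !Str ‖ ?Str  ok
                    end ‖ end  ok
                • err:
                  !Int ‖ ?Int  ok
                    end ‖ end  ok
                • retry:
                  !Bool ‖ ?Bool  ok
                    Y ‖ Y  ok
            • more:
              !Unit ‖ ?Unit  ok
                !Unit ‖ ?Unit  ok
                  Y ‖ Y  ok

YES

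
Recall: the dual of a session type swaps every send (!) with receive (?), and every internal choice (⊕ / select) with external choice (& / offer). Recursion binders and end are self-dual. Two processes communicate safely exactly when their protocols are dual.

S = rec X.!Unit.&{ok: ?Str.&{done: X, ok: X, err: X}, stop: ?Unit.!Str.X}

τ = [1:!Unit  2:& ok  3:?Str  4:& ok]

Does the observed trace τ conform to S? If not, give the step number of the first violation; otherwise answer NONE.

NONE

@1 !Unit  ✓  state: &{ok: ?Str.&{done: rec X.…, ok: rec X.…, err: rec X.…}, stop: ?Unit.!Str.rec X.…}
@2 & ok  ✓  state: ?Str.&{done: rec X.…, ok: rec X.…, err: rec X.…}
@3 ?Str  ✓  state: &{done: rec X.…, ok: rec X.…, err: rec X.…}
@4 & ok  ✓  state: rec X.…
τ conforms to S (length 4)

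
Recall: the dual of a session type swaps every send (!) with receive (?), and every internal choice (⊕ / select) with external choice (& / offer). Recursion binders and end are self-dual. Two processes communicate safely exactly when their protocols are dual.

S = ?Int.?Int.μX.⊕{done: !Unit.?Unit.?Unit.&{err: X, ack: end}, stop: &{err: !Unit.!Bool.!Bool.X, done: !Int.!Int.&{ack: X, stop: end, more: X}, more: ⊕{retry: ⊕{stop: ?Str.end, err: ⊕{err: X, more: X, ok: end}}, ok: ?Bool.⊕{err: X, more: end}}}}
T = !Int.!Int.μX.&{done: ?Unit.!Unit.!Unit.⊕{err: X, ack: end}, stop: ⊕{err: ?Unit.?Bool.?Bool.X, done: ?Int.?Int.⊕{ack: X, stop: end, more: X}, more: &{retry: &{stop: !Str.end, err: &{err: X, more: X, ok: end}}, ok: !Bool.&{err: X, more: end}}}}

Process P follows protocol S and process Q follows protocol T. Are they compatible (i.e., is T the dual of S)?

YES

?Int vs !Int  ok
  ?Int vs !Int  ok
    μX vs μX  ok (rec unchanged)
      ⊕{done,stop} vs &{done,stop}  ok same labels
        • done:
          !Unit vs ?Unit  ok
            ?Unit vs !Unit  ok
              ?Unit vs !Unit  ok
                &{err,ack} vs ⊕{err,ack}  ok same labels
                  • err:
                    X vs X  ok
                  • ack:
                    end vs end  ok
        • stop:
          &{err,done,more} vs ⊕{err,done,more}  ok same labels
            • err:
              !Unit vs ?Unit  ok
                !Bool vs ?Bool  ok
                  !Bool vs ?Bool  ok
                    X vs X  ok
            • done:
              !Int vs ?Int  ok
                !Int vs ?Int  ok
                  &{ack,stop,more} vs ⊕{ack,stop,more}  ok same labels
                    • ack:
                      X vs X  ok
                    • stop:
                      end vs end  ok
                    • more:
                      X vs X  ok
            • more:
              ⊕{retry,ok} vs &{retry,ok}  ok same labels
                • retry:
                  ⊕{stop,err} vs &{stop,err}  ok same labels
                    • stop:
                      ?Str vs !Str  ok
                        end vs end  ok
                    • err:
                      ⊕{err,more,ok} vs &{err,more,ok}  ok same labels
                        • err:
                          X vs X  ok
                        • more:
                          X vs X  ok
                        • ok:
                          end vs end  ok
                • ok:
                  ?Bool vs !Bool  ok
                    ⊕{err,more} vs &{err,more}  ok same labels
                      • err:
                        X vs X  ok
                      • more:
                        end vs end  ok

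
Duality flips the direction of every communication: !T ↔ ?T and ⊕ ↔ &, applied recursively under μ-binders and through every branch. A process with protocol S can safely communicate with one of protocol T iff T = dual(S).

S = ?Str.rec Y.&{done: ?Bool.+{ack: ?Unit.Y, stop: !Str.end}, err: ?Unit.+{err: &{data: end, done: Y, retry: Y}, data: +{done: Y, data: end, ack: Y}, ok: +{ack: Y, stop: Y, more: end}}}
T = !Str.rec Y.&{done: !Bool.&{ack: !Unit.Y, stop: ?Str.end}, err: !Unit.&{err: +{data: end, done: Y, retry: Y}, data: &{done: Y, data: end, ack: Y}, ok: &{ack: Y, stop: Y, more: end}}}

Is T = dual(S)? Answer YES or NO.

NO

?Str vs !Str  ✓
  rec Y vs rec Y  ✓ (μ self-dual)
    &{done,err} vs &{done,err}  ✗ choice polarity not flipped — not dual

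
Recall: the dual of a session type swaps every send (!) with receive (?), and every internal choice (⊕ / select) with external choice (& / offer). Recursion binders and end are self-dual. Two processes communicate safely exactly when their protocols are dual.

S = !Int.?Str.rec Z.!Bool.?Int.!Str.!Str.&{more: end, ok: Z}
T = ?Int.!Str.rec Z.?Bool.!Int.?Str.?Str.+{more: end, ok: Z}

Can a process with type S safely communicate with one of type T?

!Int | ?Int  ✓
  ?Str | !Str  ✓
    rec Z | rec Z  ✓ (μ self-dual)
      !Bool | ?Bool  ✓
        ?Int | !Int  ✓
          !Str | ?Str  ✓
            !Str | ?Str  ✓
              &{more,ok} | +{more,ok}  ✓ labels match
                • more:
                  end | end  ✓
                • ok:
                  Z | Z  ✓

YES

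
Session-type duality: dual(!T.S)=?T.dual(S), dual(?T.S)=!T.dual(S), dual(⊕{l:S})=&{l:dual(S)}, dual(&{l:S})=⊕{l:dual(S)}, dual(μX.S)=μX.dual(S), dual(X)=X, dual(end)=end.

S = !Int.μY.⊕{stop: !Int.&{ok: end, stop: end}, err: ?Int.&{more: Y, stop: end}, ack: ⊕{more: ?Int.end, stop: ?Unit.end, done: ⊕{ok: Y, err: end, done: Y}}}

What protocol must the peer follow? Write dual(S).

?Int.μY.&{stop: ?Int.⊕{ok: end, stop: end}, err: !Int.⊕{more: Y, stop: end}, ack: &{more: !Int.end, stop: !Unit.end, done: &{ok: Y, err: end, done: Y}}}

!Int = ?Int
  μY = μY  (μ self-dual)
    ⊕{stop,err,ack} = &{stop,err,ack}  (internal→external)
      case stop:
        !Int = ?Int
          &{ok,stop} = ⊕{ok,stop}  (&→⊕)
            case ok:
              dual(end) = end
            case stop:
              dual(end) = end
      case err:
        ?Int = !Int
          &{more,stop} = ⊕{more,stop}  (&→⊕)
            case more:
              dual(Y) = Y
            case stop:
              dual(end) = end
      case ack:
        ⊕{more,stop,done} = &{more,stop,done}  (internal→external)
          case more:
            ?Int = !Int
              dual(end) = end
          case stop:
            ?Unit = !Unit
              dual(end) = end
          case done:
            ⊕{ok,err,done} = &{ok,err,done}  (internal→external)
              case ok:
                dual(Y) = Y
              case err:
                dual(end) = end
              case done:
                dual(Y) = Y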